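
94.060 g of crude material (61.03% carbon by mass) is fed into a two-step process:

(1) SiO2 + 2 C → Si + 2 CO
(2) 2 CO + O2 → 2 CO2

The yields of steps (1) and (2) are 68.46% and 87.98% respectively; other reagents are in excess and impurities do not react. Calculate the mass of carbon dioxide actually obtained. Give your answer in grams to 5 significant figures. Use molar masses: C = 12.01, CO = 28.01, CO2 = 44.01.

Pure C = 94.060 × 0.6103 = 57.4048 g.
n(C) = 57.4048 / 12.01 = 4.77975 mol.
Step 1 (C:CO = 2:2): theoretical n(CO) = 4.77975 mol; at 68.46% yield, n(CO) = 3.27222 mol.
Step 2 (CO:CO2 = 2:2): theoretical n(CO2) = 3.27222 mol, so theoretical mass = 3.27222 × 44.01 = 144.010 g.
At 87.98% yield, actual mass of CO2 = 144.010 × 0.8798 = 126.700 g.

126.70 g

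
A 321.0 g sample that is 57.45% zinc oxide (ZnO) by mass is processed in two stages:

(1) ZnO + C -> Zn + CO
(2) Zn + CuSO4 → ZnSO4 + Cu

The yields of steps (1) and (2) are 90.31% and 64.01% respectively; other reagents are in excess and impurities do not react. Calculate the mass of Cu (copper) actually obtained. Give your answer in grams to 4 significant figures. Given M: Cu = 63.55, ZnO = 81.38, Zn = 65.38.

83.25 g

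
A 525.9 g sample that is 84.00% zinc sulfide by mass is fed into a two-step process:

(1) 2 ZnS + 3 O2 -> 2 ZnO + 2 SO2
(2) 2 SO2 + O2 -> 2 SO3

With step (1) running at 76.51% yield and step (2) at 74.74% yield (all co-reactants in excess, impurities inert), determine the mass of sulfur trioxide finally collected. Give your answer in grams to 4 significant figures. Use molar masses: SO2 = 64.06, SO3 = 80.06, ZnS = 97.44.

Pure ZnS = 525.9 × 0.8400 = 441.76 g.
n(ZnS) = 441.76 / 97.44 = 4.5336 mol.
Step 1 (ZnS:SO2 = 2:2): theoretical n(SO2) = 4.5336 mol; at 76.51% yield, n(SO2) = 3.4687 mol.
Step 2 (SO2:SO3 = 2:2): theoretical n(SO3) = 3.4687 mol, so theoretical mass = 3.4687 × 80.06 = 277.70 g.
At 74.74% yield, actual mass of SO3 = 277.70 × 0.7474 = 207.55 g.

207.6 g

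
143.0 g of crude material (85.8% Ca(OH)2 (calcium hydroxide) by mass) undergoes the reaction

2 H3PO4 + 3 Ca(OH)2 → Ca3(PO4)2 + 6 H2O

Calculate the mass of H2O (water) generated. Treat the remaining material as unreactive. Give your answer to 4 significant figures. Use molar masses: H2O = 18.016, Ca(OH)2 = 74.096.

Mass of pure Ca(OH)2 = 143.0 g × 0.858 = 122.69 g.
n(Ca(OH)2) = 122.69 g / 74.096 g/mol = 1.6559 mol.
From the equation the Ca(OH)2:H2O mole ratio is 3:6, so n(H2O) = 1.6559 × 6/3 = 3.3118 mol.
Mass of H2O = 3.3118 mol × 18.016 g/mol = 59.665 g.

59.66 g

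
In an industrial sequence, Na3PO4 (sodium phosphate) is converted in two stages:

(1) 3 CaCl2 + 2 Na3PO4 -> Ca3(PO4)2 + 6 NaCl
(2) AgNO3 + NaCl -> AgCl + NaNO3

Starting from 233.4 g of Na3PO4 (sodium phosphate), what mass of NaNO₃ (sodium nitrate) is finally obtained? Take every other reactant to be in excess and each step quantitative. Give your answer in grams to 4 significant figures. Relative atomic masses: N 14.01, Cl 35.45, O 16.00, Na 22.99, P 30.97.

M(Na3PO4) = 3(22.99) + 30.97 + 4(16.00) = 163.94 g/mol.
M(NaNO3) = 22.99 + 14.01 + 3(16.00) = 85.00 g/mol.
n(Na3PO4) = 233.40 / 163.94 = 1.4237 mol.
Step 1 gives a 2:6 ratio of Na3PO4 to NaCl, so n(NaCl) = 4.2711 mol.
In step 2 the NaCl:NaNO3 ratio is 1:1, so n(NaNO3) = 4.2711 mol.
Mass of NaNO3 = 4.2711 × 85.00 = 363.04 g.

363.0 g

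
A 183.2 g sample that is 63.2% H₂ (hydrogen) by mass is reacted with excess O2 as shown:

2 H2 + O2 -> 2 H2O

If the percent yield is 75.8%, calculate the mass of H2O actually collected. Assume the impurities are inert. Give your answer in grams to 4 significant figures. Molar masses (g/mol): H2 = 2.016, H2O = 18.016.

Pure H2 available = 183.2 g × 0.632 = 115.78 g.
n(H2) = 115.78 g / 2.016 g/mol = 57.432 mol.
From the equation the H2:H2O mole ratio is 2:2, so n(H2O) = 57.432 × 2/2 = 57.432 mol.
Mass of H2O = 57.432 mol × 18.016 g/mol = 1034.7 g.
Actual mass collected = 1034.7 g × 0.758 = 784.30 g.

784.3 g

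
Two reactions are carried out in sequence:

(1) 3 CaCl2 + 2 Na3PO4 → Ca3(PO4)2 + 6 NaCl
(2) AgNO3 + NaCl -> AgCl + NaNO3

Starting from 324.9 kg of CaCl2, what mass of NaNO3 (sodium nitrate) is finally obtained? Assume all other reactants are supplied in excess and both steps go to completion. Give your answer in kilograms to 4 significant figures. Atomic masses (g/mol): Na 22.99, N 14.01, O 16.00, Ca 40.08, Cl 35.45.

497.7 kg

M(CaCl2) = 40.08 + 2(35.45) = 110.98 g/mol.
M(NaNO3) = 22.99 + 14.01 + 3(16.00) = 85.00 g/mol.
324.9 kg = 324900 g.
n(CaCl2) = 324900 / 110.98 = 2927.6 mol.
Step 1 gives a 3:6 ratio of CaCl2 to NaCl, so n(NaCl) = 5855.1 mol.
In step 2 the NaCl:NaNO3 ratio is 1:1, so n(NaNO3) = 5855.1 mol.
Mass of NaNO3 = 5855.1 × 85.00 = 497680 g = 497.7 kg.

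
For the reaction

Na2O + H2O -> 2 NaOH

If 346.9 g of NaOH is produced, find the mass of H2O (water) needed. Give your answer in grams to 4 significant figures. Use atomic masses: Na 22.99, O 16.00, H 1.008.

78.13 g

M(NaOH) = 22.99 + 16.00 + 1.008 = 39.998 g/mol.
M(H2O) = 2(1.008) + 16.00 = 18.016 g/mol.
n(NaOH) = 346.90 g / 39.998 g/mol = 8.6729 mol.
From the equation the NaOH:H2O mole ratio is 2:1, so n(H2O) = 8.6729 × 1/2 = 4.3365 mol.
Mass of H2O = 4.3365 mol × 18.016 g/mol = 78.126 g.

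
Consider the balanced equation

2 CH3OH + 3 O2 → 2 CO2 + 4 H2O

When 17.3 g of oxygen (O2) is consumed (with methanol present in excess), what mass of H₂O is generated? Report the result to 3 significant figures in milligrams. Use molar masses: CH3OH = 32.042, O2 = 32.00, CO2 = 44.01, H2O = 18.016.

n(O2) = 17.30 g / 32.00 g/mol = 0.5406 mol.
From the equation the O2:H2O mole ratio is 3:4, so n(H2O) = 0.5406 × 4/3 = 0.7208 mol.
Mass of H2O = 0.7208 mol × 18.016 g/mol = 12.99 g.
Converting to mg: 12.99 g = 13000 mg.

13000 mg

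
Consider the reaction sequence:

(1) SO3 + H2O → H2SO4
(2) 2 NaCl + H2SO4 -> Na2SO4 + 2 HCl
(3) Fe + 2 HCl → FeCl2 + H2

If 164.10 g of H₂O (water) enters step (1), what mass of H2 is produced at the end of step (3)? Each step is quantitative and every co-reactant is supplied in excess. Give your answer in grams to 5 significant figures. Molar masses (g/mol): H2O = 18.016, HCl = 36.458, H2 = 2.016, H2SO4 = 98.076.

18.363 g

n(H2O) = 164.10 / 18.016 = 9.10857 mol.
Reaction (1): H2O→H2SO4 ratio 1:1 ⇒ n(H2SO4) = 9.10857 mol.
Reaction (2): H2SO4→HCl ratio 1:2 ⇒ n(HCl) = 18.2171 mol.
Reaction (3): HCl→H2 ratio 2:1 ⇒ n(H2) = 9.10857 mol.
Mass of H2 = 9.10857 × 2.016 = 18.3629 g.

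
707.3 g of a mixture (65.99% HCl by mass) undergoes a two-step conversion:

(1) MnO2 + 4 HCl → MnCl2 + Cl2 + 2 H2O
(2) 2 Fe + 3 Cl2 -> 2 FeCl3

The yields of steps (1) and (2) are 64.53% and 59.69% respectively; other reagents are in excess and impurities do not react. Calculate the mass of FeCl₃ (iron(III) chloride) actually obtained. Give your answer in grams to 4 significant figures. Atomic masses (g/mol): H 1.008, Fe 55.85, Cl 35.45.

133.3 g

Pure HCl = 707.3 × 0.6599 = 466.75 g.
M(HCl) = 1.008 + 35.45 = 36.458 g/mol.
M(FeCl3) = 55.85 + 3(35.45) = 162.20 g/mol.
n(HCl) = 466.75 / 36.458 = 12.802 mol.
Step 1 (HCl:Cl2 = 4:1): theoretical n(Cl2) = 3.2006 mol; at 64.53% yield, n(Cl2) = 2.0653 mol.
Step 2 (Cl2:FeCl3 = 3:2): theoretical n(FeCl3) = 1.3769 mol, so theoretical mass = 1.3769 × 162.20 = 223.33 g.
At 59.69% yield, actual mass of FeCl3 = 223.33 × 0.5969 = 133.31 g.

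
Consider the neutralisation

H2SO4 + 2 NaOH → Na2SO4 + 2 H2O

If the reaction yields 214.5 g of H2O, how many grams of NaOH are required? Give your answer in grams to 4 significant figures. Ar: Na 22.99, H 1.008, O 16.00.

M(H2O) = 2(1.008) + 16.00 = 18.016 g/mol.
M(NaOH) = 22.99 + 16.00 + 1.008 = 39.998 g/mol.
n(H2O) = 214.50 g / 18.016 g/mol = 11.906 mol.
From the equation the H2O:NaOH mole ratio is 2:2, so n(NaOH) = 11.906 × 2/2 = 11.906 mol.
Mass of NaOH = 11.906 mol × 39.998 g/mol = 476.22 g.

476.2 g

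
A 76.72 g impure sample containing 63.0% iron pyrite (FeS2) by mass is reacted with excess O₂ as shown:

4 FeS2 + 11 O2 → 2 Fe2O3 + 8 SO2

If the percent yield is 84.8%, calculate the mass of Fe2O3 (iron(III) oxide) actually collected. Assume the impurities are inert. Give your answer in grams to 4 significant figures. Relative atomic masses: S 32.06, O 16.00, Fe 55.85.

27.28 g

Pure FeS2 available = 76.72 g × 0.630 = 48.334 g.
M(FeS2) = 55.85 + 2(32.06) = 119.97 g/mol.
M(Fe2O3) = 2(55.85) + 3(16.00) = 159.70 g/mol.
n(FeS2) = 48.334 g / 119.97 g/mol = 0.40288 mol.
From the equation the FeS2:Fe2O3 mole ratio is 4:2, so n(Fe2O3) = 0.40288 × 2/4 = 0.20144 mol.
Mass of Fe2O3 = 0.20144 mol × 159.70 g/mol = 32.170 g.
Actual mass collected = 32.170 g × 0.848 = 27.280 g.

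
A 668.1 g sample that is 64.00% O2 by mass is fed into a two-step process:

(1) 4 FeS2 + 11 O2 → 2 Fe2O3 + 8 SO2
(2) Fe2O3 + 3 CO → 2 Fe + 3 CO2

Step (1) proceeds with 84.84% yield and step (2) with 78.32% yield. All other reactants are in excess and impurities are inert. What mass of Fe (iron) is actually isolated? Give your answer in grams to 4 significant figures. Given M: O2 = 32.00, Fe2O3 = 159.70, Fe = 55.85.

180.3 g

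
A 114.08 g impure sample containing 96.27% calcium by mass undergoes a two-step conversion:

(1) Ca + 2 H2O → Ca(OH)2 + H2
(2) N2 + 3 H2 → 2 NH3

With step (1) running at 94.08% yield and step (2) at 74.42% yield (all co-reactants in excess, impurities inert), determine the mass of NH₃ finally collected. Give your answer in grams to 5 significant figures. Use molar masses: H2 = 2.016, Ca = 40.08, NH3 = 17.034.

Pure Ca = 114.08 × 0.9627 = 109.825 g.
n(Ca) = 109.825 / 40.08 = 2.74014 mol.
Step 1 (Ca:H2 = 1:1): theoretical n(H2) = 2.74014 mol; at 94.08% yield, n(H2) = 2.57792 mol.
Step 2 (H2:NH3 = 3:2): theoretical n(NH3) = 1.71862 mol, so theoretical mass = 1.71862 × 17.034 = 29.2749 g.
At 74.42% yield, actual mass of NH3 = 29.2749 × 0.7442 = 21.7864 g.

21.786 g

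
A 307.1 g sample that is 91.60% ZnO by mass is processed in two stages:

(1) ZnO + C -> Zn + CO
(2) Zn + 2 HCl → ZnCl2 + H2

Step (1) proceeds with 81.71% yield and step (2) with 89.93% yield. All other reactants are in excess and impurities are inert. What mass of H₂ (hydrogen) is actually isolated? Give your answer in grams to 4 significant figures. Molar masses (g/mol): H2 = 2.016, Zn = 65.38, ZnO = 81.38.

5.121 g

Pure ZnO = 307.1 × 0.9160 = 281.30 g.
n(ZnO) = 281.30 / 81.38 = 3.4567 mol.
Step 1 (ZnO:Zn = 1:1): theoretical n(Zn) = 3.4567 mol; at 81.71% yield, n(Zn) = 2.8244 mol.
Step 2 (Zn:H2 = 1:1): theoretical n(H2) = 2.8244 mol, so theoretical mass = 2.8244 × 2.016 = 5.6941 g.
At 89.93% yield, actual mass of H2 = 5.6941 × 0.8993 = 5.1207 g.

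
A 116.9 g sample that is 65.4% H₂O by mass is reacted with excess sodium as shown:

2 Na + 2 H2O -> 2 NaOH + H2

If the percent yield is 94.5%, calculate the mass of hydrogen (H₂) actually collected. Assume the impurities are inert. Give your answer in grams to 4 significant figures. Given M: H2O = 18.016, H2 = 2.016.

4.042 g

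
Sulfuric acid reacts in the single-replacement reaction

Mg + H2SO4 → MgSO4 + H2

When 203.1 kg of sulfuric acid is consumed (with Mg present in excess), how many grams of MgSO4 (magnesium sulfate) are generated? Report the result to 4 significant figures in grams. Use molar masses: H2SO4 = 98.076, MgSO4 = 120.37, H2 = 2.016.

249300 g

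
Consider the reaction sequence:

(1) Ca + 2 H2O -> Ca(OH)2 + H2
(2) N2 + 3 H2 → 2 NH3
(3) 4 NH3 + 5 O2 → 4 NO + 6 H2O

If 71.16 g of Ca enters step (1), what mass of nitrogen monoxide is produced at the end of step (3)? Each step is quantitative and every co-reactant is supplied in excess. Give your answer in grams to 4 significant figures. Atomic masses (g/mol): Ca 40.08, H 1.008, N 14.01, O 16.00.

35.52 g

M(Ca) = 40.08 g/mol.
M(NO) = 14.01 + 16.00 = 30.01 g/mol.
n(Ca) = 71.16 / 40.08 = 1.7754 mol.
Reaction (1): Ca→H2 ratio 1:1 ⇒ n(H2) = 1.7754 mol.
Reaction (2): H2→NH3 ratio 3:2 ⇒ n(NH3) = 1.1836 mol.
Reaction (3): NH3→NO ratio 4:4 ⇒ n(NO) = 1.1836 mol.
Mass of NO = 1.1836 × 30.01 = 35.521 g.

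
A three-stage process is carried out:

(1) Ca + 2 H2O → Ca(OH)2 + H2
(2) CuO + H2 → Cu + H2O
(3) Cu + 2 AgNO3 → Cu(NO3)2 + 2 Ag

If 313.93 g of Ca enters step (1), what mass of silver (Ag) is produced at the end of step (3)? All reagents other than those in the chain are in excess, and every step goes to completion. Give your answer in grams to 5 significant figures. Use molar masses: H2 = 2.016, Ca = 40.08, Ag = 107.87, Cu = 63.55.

1689.8 g

n(Ca) = 313.93 / 40.08 = 7.83258 mol.
Reaction (1): Ca→H2 ratio 1:1 ⇒ n(H2) = 7.83258 mol.
Reaction (2): H2→Cu ratio 1:1 ⇒ n(Cu) = 7.83258 mol.
Reaction (3): Cu→Ag ratio 1:2 ⇒ n(Ag) = 15.6652 mol.
Mass of Ag = 15.6652 × 107.87 = 1689.80 g.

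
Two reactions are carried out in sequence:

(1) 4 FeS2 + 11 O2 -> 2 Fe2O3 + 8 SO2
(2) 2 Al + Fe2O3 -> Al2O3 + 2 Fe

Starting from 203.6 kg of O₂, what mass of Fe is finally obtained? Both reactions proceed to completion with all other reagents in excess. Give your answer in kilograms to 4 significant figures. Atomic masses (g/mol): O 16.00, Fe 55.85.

M(O2) = 2(16.00) = 32.00 g/mol.
M(Fe) = 55.85 g/mol.
203.6 kg = 203600 g.
n(O2) = 203600 / 32.00 = 6362.5 mol.
Step 1 gives a 11:2 ratio of O2 to Fe2O3, so n(Fe2O3) = 1156.8 mol.
In step 2 the Fe2O3:Fe ratio is 1:2, so n(Fe) = 2313.6 mol.
Mass of Fe = 2313.6 × 55.85 = 129220 g = 129.2 kg.

129.2 kg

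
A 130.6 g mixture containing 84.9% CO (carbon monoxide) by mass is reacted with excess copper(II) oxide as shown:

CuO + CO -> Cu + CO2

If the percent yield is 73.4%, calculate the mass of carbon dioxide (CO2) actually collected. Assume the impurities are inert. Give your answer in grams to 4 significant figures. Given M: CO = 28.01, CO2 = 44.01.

127.9 g

Pure CO available = 130.6 g × 0.849 = 110.88 g.
n(CO) = 110.88 g / 28.01 g/mol = 3.9586 mol.
From the equation the CO:CO2 mole ratio is 1:1, so n(CO2) = 3.9586 × 1/1 = 3.9586 mol.
Mass of CO2 = 3.9586 mol × 44.01 g/mol = 174.22 g.
Actual mass collected = 174.22 g × 0.734 = 127.87 g.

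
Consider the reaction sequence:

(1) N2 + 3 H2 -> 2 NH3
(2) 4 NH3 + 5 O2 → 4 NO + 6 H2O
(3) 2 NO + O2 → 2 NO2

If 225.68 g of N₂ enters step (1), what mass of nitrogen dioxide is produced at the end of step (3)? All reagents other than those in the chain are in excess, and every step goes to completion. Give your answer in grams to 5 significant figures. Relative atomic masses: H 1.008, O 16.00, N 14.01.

741.15 g

M(N2) = 2(14.01) = 28.02 g/mol.
M(NO2) = 14.01 + 2(16.00) = 46.01 g/mol.
n(N2) = 225.68 / 28.02 = 8.05425 mol.
Reaction (1): N2→NH3 ratio 1:2 ⇒ n(NH3) = 16.1085 mol.
Reaction (2): NH3→NO ratio 4:4 ⇒ n(NO) = 16.1085 mol.
Reaction (3): NO→NO2 ratio 2:2 ⇒ n(NO2) = 16.1085 mol.
Mass of NO2 = 16.1085 × 46.01 = 741.152 g.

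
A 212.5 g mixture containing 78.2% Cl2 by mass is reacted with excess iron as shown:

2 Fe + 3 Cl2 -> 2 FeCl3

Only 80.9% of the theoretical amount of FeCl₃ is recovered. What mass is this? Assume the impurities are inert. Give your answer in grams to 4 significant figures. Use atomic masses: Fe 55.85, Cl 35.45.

205.0 g

Pure Cl2 available = 212.5 g × 0.782 = 166.18 g.
M(Cl2) = 2(35.45) = 70.90 g/mol.
M(FeCl3) = 55.85 + 3(35.45) = 162.20 g/mol.
n(Cl2) = 166.18 g / 70.90 g/mol = 2.3438 mol.
From the equation the Cl2:FeCl3 mole ratio is 3:2, so n(FeCl3) = 2.3438 × 2/3 = 1.5625 mol.
Mass of FeCl3 = 1.5625 mol × 162.20 g/mol = 253.44 g.
Actual mass collected = 253.44 g × 0.809 = 205.03 g.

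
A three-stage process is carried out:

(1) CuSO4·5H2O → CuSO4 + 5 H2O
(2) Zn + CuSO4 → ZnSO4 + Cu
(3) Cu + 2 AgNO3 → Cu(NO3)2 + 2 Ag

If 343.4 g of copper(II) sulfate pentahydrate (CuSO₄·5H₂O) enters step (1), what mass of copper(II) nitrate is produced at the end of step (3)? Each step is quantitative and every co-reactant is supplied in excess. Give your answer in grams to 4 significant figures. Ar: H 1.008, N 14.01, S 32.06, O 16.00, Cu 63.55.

M(CuSO4·5H2O) = 63.55 + 32.06 + 9(16.00) + 10(1.008) = 249.69 g/mol.
M(Cu(NO3)2) = 63.55 + 2(14.01) + 6(16.00) = 187.57 g/mol.
n(CuSO4·5H2O) = 343.4 / 249.69 = 1.3753 mol.
Reaction (1): CuSO4·5H2O→CuSO4 ratio 1:1 ⇒ n(CuSO4) = 1.3753 mol.
Reaction (2): CuSO4→Cu ratio 1:1 ⇒ n(Cu) = 1.3753 mol.
Reaction (3): Cu→Cu(NO3)2 ratio 1:1 ⇒ n(Cu(NO3)2) = 1.3753 mol.
Mass of Cu(NO3)2 = 1.3753 × 187.57 = 257.97 g.

258.0 g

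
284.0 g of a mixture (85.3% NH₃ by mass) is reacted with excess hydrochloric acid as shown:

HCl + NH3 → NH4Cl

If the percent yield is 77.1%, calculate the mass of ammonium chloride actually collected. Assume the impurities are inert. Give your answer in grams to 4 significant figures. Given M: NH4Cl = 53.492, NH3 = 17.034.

Pure NH3 available = 284.0 g × 0.853 = 242.25 g.
n(NH3) = 242.25 g / 17.034 g/mol = 14.222 mol.
From the equation the NH3:NH4Cl mole ratio is 1:1, so n(NH4Cl) = 14.222 × 1/1 = 14.222 mol.
Mass of NH4Cl = 14.222 mol × 53.492 g/mol = 760.75 g.
Actual mass collected = 760.75 g × 0.771 = 586.54 g.

586.5 g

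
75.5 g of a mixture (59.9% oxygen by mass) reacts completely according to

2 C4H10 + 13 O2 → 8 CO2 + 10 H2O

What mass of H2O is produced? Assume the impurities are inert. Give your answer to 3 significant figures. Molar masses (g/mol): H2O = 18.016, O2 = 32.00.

19.6 g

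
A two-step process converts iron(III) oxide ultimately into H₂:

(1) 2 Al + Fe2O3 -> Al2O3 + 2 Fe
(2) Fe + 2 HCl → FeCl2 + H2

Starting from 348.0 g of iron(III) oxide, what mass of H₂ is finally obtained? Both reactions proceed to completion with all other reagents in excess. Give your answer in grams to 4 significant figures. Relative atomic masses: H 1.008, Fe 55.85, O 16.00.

M(Fe2O3) = 2(55.85) + 3(16.00) = 159.70 g/mol.
M(H2) = 2(1.008) = 2.016 g/mol.
n(Fe2O3) = 348.00 / 159.70 = 2.1791 mol.
Step 1 gives a 1:2 ratio of Fe2O3 to Fe, so n(Fe) = 4.3582 mol.
In step 2 the Fe:H2 ratio is 1:1, so n(H2) = 4.3582 mol.
Mass of H2 = 4.3582 × 2.016 = 8.7861 g.

8.786 g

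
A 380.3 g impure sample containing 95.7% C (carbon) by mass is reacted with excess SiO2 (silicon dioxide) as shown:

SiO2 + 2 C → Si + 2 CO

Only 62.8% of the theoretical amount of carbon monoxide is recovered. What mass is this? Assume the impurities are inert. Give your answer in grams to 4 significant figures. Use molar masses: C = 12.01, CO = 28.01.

533.1 g

Pure C available = 380.3 g × 0.957 = 363.95 g.
n(C) = 363.95 g / 12.01 g/mol = 30.304 mol.
From the equation the C:CO mole ratio is 2:2, so n(CO) = 30.304 × 2/2 = 30.304 mol.
Mass of CO = 30.304 mol × 28.01 g/mol = 848.81 g.
Actual mass collected = 848.81 g × 0.628 = 533.05 g.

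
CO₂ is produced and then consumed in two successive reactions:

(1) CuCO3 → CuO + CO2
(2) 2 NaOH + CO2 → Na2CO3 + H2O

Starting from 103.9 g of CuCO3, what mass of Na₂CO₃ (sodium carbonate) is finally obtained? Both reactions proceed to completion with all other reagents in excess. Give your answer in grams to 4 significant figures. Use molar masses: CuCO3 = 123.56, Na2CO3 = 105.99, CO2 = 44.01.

n(CuCO3) = 103.90 / 123.56 = 0.84089 mol.
Step 1 gives a 1:1 ratio of CuCO3 to CO2, so n(CO2) = 0.84089 mol.
In step 2 the CO2:Na2CO3 ratio is 1:1, so n(Na2CO3) = 0.84089 mol.
Mass of Na2CO3 = 0.84089 × 105.99 = 89.126 g.

89.13 g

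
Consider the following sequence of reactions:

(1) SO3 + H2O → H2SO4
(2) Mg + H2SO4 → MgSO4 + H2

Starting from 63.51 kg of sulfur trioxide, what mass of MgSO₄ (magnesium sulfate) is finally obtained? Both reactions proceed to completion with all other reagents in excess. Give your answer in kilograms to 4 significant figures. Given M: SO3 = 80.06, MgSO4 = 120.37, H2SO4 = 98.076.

63.51 kg = 63510 g.
n(SO3) = 63510 / 80.06 = 793.28 mol.
Step 1 gives a 1:1 ratio of SO3 to H2SO4, so n(H2SO4) = 793.28 mol.
In step 2 the H2SO4:MgSO4 ratio is 1:1, so n(MgSO4) = 793.28 mol.
Mass of MgSO4 = 793.28 × 120.37 = 95487 g = 95.49 kg.

95.49 kg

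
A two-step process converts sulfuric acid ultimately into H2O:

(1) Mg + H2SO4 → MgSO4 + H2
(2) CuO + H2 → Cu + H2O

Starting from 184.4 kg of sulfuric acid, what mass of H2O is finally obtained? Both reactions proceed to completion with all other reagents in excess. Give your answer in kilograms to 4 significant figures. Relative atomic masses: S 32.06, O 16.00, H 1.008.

33.87 kg

M(H2SO4) = 2(1.008) + 32.06 + 4(16.00) = 98.076 g/mol.
M(H2O) = 2(1.008) + 16.00 = 18.016 g/mol.
184.4 kg = 184400 g.
n(H2SO4) = 184400 / 98.076 = 1880.2 mol.
Step 1 gives a 1:1 ratio of H2SO4 to H2, so n(H2) = 1880.2 mol.
In step 2 the H2:H2O ratio is 1:1, so n(H2O) = 1880.2 mol.
Mass of H2O = 1880.2 × 18.016 = 33873 g = 33.87 kg.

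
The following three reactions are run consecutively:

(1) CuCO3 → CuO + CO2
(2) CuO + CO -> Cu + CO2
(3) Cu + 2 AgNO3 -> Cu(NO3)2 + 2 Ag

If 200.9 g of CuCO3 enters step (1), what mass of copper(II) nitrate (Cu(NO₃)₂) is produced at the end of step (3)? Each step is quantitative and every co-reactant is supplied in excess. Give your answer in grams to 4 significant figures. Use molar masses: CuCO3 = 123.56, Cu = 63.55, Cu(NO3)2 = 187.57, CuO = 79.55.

305.0 g

n(CuCO3) = 200.9 / 123.56 = 1.6259 mol.
Reaction (1): CuCO3→CuO ratio 1:1 ⇒ n(CuO) = 1.6259 mol.
Reaction (2): CuO→Cu ratio 1:1 ⇒ n(Cu) = 1.6259 mol.
Reaction (3): Cu→Cu(NO3)2 ratio 1:1 ⇒ n(Cu(NO3)2) = 1.6259 mol.
Mass of Cu(NO3)2 = 1.6259 × 187.57 = 304.98 g.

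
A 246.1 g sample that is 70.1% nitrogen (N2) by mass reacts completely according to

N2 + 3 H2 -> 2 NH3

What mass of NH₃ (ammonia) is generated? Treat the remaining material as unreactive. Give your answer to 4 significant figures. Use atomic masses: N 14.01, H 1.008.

Mass of pure N2 = 246.1 g × 0.701 = 172.52 g.
M(N2) = 2(14.01) = 28.02 g/mol.
M(NH3) = 14.01 + 3(1.008) = 17.034 g/mol.
n(N2) = 172.52 g / 28.02 g/mol = 6.1569 mol.
From the equation the N2:NH3 mole ratio is 1:2, so n(NH3) = 6.1569 × 2/1 = 12.314 mol.
Mass of NH3 = 12.314 mol × 17.034 g/mol = 209.75 g.

209.8 g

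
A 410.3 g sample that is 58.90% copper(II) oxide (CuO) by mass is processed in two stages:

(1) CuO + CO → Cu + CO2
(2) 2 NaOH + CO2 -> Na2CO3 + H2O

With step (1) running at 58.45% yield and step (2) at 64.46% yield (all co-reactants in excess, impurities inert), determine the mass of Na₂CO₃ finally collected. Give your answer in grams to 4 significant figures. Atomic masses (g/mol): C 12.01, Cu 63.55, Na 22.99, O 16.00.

121.3 g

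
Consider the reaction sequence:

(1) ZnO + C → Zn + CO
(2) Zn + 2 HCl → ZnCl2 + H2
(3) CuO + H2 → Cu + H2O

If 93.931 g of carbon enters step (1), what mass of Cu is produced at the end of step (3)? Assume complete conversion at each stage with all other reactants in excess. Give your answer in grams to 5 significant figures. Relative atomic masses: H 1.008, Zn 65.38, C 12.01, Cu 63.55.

M(C) = 12.01 g/mol.
M(Cu) = 63.55 g/mol.
n(C) = 93.931 / 12.01 = 7.82107 mol.
Reaction (1): C→Zn ratio 1:1 ⇒ n(Zn) = 7.82107 mol.
Reaction (2): Zn→H2 ratio 1:1 ⇒ n(H2) = 7.82107 mol.
Reaction (3): H2→Cu ratio 1:1 ⇒ n(Cu) = 7.82107 mol.
Mass of Cu = 7.82107 × 63.55 = 497.029 g.

497.03 g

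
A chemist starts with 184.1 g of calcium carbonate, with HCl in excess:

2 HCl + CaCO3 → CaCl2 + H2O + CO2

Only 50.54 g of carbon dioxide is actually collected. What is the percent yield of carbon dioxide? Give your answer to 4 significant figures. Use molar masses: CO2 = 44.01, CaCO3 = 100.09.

n(CaCO3) = 184.10 g / 100.09 g/mol = 1.8393 mol.
From the equation the CaCO3:CO2 mole ratio is 1:1, so n(CO2) = 1.8393 × 1/1 = 1.8393 mol.
Mass of CO2 = 1.8393 mol × 44.01 g/mol = 80.950 g.
This is the theoretical yield. Percent yield = 50.54 g / 80.950 g × 100% = 62.434%.

62.43 %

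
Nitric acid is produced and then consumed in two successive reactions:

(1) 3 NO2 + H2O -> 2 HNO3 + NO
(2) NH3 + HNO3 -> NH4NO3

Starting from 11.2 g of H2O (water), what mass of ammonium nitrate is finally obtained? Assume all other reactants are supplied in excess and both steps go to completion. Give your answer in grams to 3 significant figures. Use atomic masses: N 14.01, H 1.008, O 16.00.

M(H2O) = 2(1.008) + 16.00 = 18.016 g/mol.
M(NH4NO3) = 2(14.01) + 4(1.008) + 3(16.00) = 80.052 g/mol.
n(H2O) = 11.20 / 18.016 = 0.6217 mol.
Step 1 gives a 1:2 ratio of H2O to HNO3, so n(HNO3) = 1.243 mol.
In step 2 the HNO3:NH4NO3 ratio is 1:1, so n(NH4NO3) = 1.243 mol.
Mass of NH4NO3 = 1.243 × 80.052 = 99.53 g.

99.5 g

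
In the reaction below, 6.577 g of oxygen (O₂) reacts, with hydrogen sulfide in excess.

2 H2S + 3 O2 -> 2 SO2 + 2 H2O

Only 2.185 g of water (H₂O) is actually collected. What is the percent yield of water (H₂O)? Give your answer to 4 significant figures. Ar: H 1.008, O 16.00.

88.51 %

M(O2) = 2(16.00) = 32.00 g/mol.
M(H2O) = 2(1.008) + 16.00 = 18.016 g/mol.
n(O2) = 6.5770 g / 32.00 g/mol = 0.20553 mol.
From the equation the O2:H2O mole ratio is 3:2, so n(H2O) = 0.20553 × 2/3 = 0.13702 mol.
Mass of H2O = 0.13702 mol × 18.016 g/mol = 2.4686 g.
This is the theoretical yield. Percent yield = 2.185 g / 2.4686 g × 100% = 88.513%.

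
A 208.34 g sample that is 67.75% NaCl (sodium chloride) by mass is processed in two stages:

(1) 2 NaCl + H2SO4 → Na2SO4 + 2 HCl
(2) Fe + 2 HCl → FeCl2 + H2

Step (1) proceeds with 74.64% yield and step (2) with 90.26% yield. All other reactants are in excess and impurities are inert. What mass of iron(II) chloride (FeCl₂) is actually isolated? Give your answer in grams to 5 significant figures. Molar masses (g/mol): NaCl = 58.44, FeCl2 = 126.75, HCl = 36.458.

103.12 g

Pure NaCl = 208.34 × 0.6775 = 141.150 g.
n(NaCl) = 141.150 / 58.44 = 2.41530 mol.
Step 1 (NaCl:HCl = 2:2): theoretical n(HCl) = 2.41530 mol; at 74.64% yield, n(HCl) = 1.80278 mol.
Step 2 (HCl:FeCl2 = 2:1): theoretical n(FeCl2) = 0.901391 mol, so theoretical mass = 0.901391 × 126.75 = 114.251 g.
At 90.26% yield, actual mass of FeCl2 = 114.251 × 0.9026 = 103.123 g.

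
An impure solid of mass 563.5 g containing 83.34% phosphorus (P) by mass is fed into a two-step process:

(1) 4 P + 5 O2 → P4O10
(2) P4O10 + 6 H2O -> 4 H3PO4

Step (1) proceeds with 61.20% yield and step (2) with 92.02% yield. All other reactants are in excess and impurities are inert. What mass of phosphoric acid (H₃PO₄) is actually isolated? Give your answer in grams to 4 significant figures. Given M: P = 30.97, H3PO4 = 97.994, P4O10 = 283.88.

836.8 g

Pure P = 563.5 × 0.8334 = 469.62 g.
n(P) = 469.62 / 30.97 = 15.164 mol.
Step 1 (P:P4O10 = 4:1): theoretical n(P4O10) = 3.7909 mol; at 61.20% yield, n(P4O10) = 2.3201 mol.
Step 2 (P4O10:H3PO4 = 1:4): theoretical n(H3PO4) = 9.2802 mol, so theoretical mass = 9.2802 × 97.994 = 909.40 g.
At 92.02% yield, actual mass of H3PO4 = 909.40 × 0.9202 = 836.83 g.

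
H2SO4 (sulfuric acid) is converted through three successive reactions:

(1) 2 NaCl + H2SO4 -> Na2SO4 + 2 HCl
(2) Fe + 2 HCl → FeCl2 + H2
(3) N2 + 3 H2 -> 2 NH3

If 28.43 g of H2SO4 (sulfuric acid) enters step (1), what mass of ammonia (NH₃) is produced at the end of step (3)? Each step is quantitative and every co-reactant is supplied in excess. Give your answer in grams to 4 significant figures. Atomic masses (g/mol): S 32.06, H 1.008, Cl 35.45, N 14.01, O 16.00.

M(H2SO4) = 2(1.008) + 32.06 + 4(16.00) = 98.076 g/mol.
M(NH3) = 14.01 + 3(1.008) = 17.034 g/mol.
n(H2SO4) = 28.43 / 98.076 = 0.28988 mol.
Reaction (1): H2SO4→HCl ratio 1:2 ⇒ n(HCl) = 0.57975 mol.
Reaction (2): HCl→H2 ratio 2:1 ⇒ n(H2) = 0.28988 mol.
Reaction (3): H2→NH3 ratio 3:2 ⇒ n(NH3) = 0.19325 mol.
Mass of NH3 = 0.19325 × 17.034 = 3.2918 g.

3.292 g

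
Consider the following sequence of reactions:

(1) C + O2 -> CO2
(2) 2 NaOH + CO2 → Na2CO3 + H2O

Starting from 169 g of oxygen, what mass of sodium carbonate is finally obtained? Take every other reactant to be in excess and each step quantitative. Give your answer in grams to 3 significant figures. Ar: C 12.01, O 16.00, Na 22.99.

560 g

M(O2) = 2(16.00) = 32.00 g/mol.
M(Na2CO3) = 2(22.99) + 12.01 + 3(16.00) = 105.99 g/mol.
n(O2) = 169.0 / 32.00 = 5.281 mol.
Step 1 gives a 1:1 ratio of O2 to CO2, so n(CO2) = 5.281 mol.
In step 2 the CO2:Na2CO3 ratio is 1:1, so n(Na2CO3) = 5.281 mol.
Mass of Na2CO3 = 5.281 × 105.99 = 559.8 g.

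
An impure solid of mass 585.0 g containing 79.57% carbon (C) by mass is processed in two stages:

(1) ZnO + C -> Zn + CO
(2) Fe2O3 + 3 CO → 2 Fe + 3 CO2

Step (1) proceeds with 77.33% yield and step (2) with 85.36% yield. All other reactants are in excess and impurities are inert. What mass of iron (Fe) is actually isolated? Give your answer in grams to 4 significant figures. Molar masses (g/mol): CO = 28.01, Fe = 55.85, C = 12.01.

Pure C = 585.0 × 0.7957 = 465.48 g.
n(C) = 465.48 / 12.01 = 38.758 mol.
Step 1 (C:CO = 1:1): theoretical n(CO) = 38.758 mol; at 77.33% yield, n(CO) = 29.972 mol.
Step 2 (CO:Fe = 3:2): theoretical n(Fe) = 19.981 mol, so theoretical mass = 19.981 × 55.85 = 1115.9 g.
At 85.36% yield, actual mass of Fe = 1115.9 × 0.8536 = 952.57 g.

952.6 g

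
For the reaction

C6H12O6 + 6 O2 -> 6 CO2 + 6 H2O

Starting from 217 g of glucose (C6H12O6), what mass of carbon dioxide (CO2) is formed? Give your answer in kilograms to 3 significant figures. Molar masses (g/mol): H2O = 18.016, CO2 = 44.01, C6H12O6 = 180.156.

0.318 kg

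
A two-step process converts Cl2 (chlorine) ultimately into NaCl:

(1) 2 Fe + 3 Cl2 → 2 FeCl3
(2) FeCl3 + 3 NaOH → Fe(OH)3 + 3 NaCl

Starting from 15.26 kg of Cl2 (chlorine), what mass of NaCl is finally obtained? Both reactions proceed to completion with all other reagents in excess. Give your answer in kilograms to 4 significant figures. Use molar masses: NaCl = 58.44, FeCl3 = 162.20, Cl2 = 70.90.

15.26 kg = 15260 g.
n(Cl2) = 15260 / 70.90 = 215.23 mol.
Step 1 gives a 3:2 ratio of Cl2 to FeCl3, so n(FeCl3) = 143.49 mol.
In step 2 the FeCl3:NaCl ratio is 1:3, so n(NaCl) = 430.47 mol.
Mass of NaCl = 430.47 × 58.44 = 25156 g = 25.16 kg.

25.16 kg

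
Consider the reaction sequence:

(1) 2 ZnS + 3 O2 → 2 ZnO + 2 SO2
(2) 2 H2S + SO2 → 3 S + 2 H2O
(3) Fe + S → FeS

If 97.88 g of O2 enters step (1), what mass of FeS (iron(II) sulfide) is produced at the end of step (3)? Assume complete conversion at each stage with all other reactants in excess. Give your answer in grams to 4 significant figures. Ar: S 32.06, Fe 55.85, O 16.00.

537.8 g

M(O2) = 2(16.00) = 32.00 g/mol.
M(FeS) = 55.85 + 32.06 = 87.91 g/mol.
n(O2) = 97.88 / 32.00 = 3.0587 mol.
Reaction (1): O2→SO2 ratio 3:2 ⇒ n(SO2) = 2.0392 mol.
Reaction (2): SO2→S ratio 1:3 ⇒ n(S) = 6.1175 mol.
Reaction (3): S→FeS ratio 1:1 ⇒ n(FeS) = 6.1175 mol.
Mass of FeS = 6.1175 × 87.91 = 537.79 g.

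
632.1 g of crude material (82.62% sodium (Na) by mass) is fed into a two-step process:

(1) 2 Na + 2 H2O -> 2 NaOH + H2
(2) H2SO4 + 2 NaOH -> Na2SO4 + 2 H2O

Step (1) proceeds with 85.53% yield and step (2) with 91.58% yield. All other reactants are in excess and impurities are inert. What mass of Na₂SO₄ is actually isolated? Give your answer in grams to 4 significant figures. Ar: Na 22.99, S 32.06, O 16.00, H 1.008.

Pure Na = 632.1 × 0.8262 = 522.24 g.
M(Na) = 22.99 g/mol.
M(Na2SO4) = 2(22.99) + 32.06 + 4(16.00) = 142.04 g/mol.
n(Na) = 522.24 / 22.99 = 22.716 mol.
Step 1 (Na:NaOH = 2:2): theoretical n(NaOH) = 22.716 mol; at 85.53% yield, n(NaOH) = 19.429 mol.
Step 2 (NaOH:Na2SO4 = 2:1): theoretical n(Na2SO4) = 9.7145 mol, so theoretical mass = 9.7145 × 142.04 = 1379.8 g.
At 91.58% yield, actual mass of Na2SO4 = 1379.8 × 0.9158 = 1263.7 g.

1264 g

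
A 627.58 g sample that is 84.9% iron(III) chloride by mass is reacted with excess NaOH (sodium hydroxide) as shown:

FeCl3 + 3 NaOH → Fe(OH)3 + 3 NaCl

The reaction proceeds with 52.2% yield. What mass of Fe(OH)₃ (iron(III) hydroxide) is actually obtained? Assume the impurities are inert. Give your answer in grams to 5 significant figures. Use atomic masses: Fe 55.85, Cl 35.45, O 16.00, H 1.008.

Pure FeCl3 available = 627.58 g × 0.849 = 532.815 g.
M(FeCl3) = 55.85 + 3(35.45) = 162.20 g/mol.
M(Fe(OH)3) = 55.85 + 3(16.00) + 3(1.008) = 106.874 g/mol.
n(FeCl3) = 532.815 g / 162.20 g/mol = 3.28493 mol.
From the equation the FeCl3:Fe(OH)3 mole ratio is 1:1, so n(Fe(OH)3) = 3.28493 × 1/1 = 3.28493 mol.
Mass of Fe(OH)3 = 3.28493 mol × 106.874 g/mol = 351.073 g.
Actual mass collected = 351.073 g × 0.522 = 183.260 g.

183.26 g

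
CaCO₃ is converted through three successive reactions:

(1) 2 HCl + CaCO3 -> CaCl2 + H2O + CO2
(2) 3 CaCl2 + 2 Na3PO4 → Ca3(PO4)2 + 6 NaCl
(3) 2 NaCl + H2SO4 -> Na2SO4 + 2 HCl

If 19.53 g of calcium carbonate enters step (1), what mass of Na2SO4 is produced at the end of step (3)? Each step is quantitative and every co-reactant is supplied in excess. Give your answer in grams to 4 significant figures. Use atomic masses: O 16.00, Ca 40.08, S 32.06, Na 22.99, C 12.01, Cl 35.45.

27.72 g

M(CaCO3) = 40.08 + 12.01 + 3(16.00) = 100.09 g/mol.
M(Na2SO4) = 2(22.99) + 32.06 + 4(16.00) = 142.04 g/mol.
n(CaCO3) = 19.53 / 100.09 = 0.19512 mol.
Reaction (1): CaCO3→CaCl2 ratio 1:1 ⇒ n(CaCl2) = 0.19512 mol.
Reaction (2): CaCl2→NaCl ratio 3:6 ⇒ n(NaCl) = 0.39025 mol.
Reaction (3): NaCl→Na2SO4 ratio 2:1 ⇒ n(Na2SO4) = 0.19512 mol.
Mass of Na2SO4 = 0.19512 × 142.04 = 27.715 g.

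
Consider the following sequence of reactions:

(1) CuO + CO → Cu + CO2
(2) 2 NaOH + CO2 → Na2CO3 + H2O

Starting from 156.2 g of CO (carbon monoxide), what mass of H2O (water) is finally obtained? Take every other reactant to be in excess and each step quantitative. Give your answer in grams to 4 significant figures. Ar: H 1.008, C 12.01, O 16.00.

M(CO) = 12.01 + 16.00 = 28.01 g/mol.
M(H2O) = 2(1.008) + 16.00 = 18.016 g/mol.
n(CO) = 156.20 / 28.01 = 5.5766 mol.
Step 1 gives a 1:1 ratio of CO to CO2, so n(CO2) = 5.5766 mol.
In step 2 the CO2:H2O ratio is 1:1, so n(H2O) = 5.5766 mol.
Mass of H2O = 5.5766 × 18.016 = 100.47 g.

100.5 g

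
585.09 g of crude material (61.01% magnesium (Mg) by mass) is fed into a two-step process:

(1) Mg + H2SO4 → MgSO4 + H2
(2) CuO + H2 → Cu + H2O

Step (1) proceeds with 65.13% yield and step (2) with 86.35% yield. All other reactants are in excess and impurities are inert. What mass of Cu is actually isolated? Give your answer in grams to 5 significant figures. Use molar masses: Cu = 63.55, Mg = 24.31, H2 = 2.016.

524.80 g

Pure Mg = 585.09 × 0.6101 = 356.963 g.
n(Mg) = 356.963 / 24.31 = 14.6838 mol.
Step 1 (Mg:H2 = 1:1): theoretical n(H2) = 14.6838 mol; at 65.13% yield, n(H2) = 9.56357 mol.
Step 2 (H2:Cu = 1:1): theoretical n(Cu) = 9.56357 mol, so theoretical mass = 9.56357 × 63.55 = 607.765 g.
At 86.35% yield, actual mass of Cu = 607.765 × 0.8635 = 524.805 g.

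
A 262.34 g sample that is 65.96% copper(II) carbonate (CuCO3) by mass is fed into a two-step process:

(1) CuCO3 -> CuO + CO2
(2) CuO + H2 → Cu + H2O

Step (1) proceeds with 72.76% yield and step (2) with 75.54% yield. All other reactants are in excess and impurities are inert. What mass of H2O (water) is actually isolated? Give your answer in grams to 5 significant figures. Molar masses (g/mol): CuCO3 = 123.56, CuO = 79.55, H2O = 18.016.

13.867 g

Pure CuCO3 = 262.34 × 0.6596 = 173.039 g.
n(CuCO3) = 173.039 / 123.56 = 1.40045 mol.
Step 1 (CuCO3:CuO = 1:1): theoretical n(CuO) = 1.40045 mol; at 72.76% yield, n(CuO) = 1.01897 mol.
Step 2 (CuO:H2O = 1:1): theoretical n(H2O) = 1.01897 mol, so theoretical mass = 1.01897 × 18.016 = 18.3577 g.
At 75.54% yield, actual mass of H2O = 18.3577 × 0.7554 = 13.8674 g.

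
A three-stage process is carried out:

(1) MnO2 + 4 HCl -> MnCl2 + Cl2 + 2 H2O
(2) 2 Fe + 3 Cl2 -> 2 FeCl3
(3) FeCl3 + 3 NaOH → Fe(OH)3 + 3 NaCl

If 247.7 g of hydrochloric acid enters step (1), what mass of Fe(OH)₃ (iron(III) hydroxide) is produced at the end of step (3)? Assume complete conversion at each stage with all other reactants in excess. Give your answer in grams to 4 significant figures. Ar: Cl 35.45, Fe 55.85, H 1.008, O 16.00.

M(HCl) = 1.008 + 35.45 = 36.458 g/mol.
M(Fe(OH)3) = 55.85 + 3(16.00) + 3(1.008) = 106.874 g/mol.
n(HCl) = 247.7 / 36.458 = 6.7941 mol.
Reaction (1): HCl→Cl2 ratio 4:1 ⇒ n(Cl2) = 1.6985 mol.
Reaction (2): Cl2→FeCl3 ratio 3:2 ⇒ n(FeCl3) = 1.1324 mol.
Reaction (3): FeCl3→Fe(OH)3 ratio 1:1 ⇒ n(Fe(OH)3) = 1.1324 mol.
Mass of Fe(OH)3 = 1.1324 × 106.874 = 121.02 g.

121.0 g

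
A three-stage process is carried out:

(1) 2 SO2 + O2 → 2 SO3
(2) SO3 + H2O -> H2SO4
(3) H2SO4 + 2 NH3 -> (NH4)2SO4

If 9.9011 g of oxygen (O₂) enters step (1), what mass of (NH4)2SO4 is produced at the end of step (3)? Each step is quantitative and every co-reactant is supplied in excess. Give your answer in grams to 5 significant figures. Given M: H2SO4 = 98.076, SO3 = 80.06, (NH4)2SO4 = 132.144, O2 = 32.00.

81.773 g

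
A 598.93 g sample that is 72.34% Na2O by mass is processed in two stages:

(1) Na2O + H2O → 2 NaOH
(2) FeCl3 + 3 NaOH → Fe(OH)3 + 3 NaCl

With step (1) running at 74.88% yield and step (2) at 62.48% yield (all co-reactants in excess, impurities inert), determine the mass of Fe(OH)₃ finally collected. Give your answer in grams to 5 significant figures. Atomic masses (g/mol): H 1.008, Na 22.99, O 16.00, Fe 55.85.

233.02 g

Pure Na2O = 598.93 × 0.7234 = 433.266 g.
M(Na2O) = 2(22.99) + 16.00 = 61.98 g/mol.
M(Fe(OH)3) = 55.85 + 3(16.00) + 3(1.008) = 106.874 g/mol.
n(Na2O) = 433.266 / 61.98 = 6.99042 mol.
Step 1 (Na2O:NaOH = 1:2): theoretical n(NaOH) = 13.9808 mol; at 74.88% yield, n(NaOH) = 10.4688 mol.
Step 2 (NaOH:Fe(OH)3 = 3:1): theoretical n(Fe(OH)3) = 3.48962 mol, so theoretical mass = 3.48962 × 106.874 = 372.949 g.
At 62.48% yield, actual mass of Fe(OH)3 = 372.949 × 0.6248 = 233.019 g.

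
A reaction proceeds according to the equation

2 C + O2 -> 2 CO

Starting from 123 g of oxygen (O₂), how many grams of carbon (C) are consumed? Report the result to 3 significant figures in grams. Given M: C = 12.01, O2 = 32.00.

n(O2) = 123.0 g / 32.00 g/mol = 3.844 mol.
From the equation the O2:C mole ratio is 1:2, so n(C) = 3.844 × 2/1 = 7.688 mol.
Mass of C = 7.688 mol × 12.01 g/mol = 92.33 g.

92.3 g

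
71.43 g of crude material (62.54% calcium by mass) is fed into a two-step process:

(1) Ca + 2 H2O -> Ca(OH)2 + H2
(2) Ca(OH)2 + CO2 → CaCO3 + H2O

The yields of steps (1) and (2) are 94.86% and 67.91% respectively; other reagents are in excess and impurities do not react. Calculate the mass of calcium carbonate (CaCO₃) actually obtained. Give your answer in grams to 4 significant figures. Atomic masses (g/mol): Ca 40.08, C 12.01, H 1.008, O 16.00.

71.87 g

Pure Ca = 71.43 × 0.6254 = 44.672 g.
M(Ca) = 40.08 g/mol.
M(CaCO3) = 40.08 + 12.01 + 3(16.00) = 100.09 g/mol.
n(Ca) = 44.672 / 40.08 = 1.1146 mol.
Step 1 (Ca:Ca(OH)2 = 1:1): theoretical n(Ca(OH)2) = 1.1146 mol; at 94.86% yield, n(Ca(OH)2) = 1.0573 mol.
Step 2 (Ca(OH)2:CaCO3 = 1:1): theoretical n(CaCO3) = 1.0573 mol, so theoretical mass = 1.0573 × 100.09 = 105.82 g.
At 67.91% yield, actual mass of CaCO3 = 105.82 × 0.6791 = 71.865 g.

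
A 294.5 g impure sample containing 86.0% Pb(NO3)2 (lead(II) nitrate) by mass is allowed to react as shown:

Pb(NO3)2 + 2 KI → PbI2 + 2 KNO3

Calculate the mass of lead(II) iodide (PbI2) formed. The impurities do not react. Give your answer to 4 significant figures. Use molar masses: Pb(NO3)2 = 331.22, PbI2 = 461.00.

Mass of pure Pb(NO3)2 = 294.5 g × 0.860 = 253.27 g.
n(Pb(NO3)2) = 253.27 g / 331.22 g/mol = 0.76466 mol.
From the equation the Pb(NO3)2:PbI2 mole ratio is 1:1, so n(PbI2) = 0.76466 × 1/1 = 0.76466 mol.
Mass of PbI2 = 0.76466 mol × 461.00 g/mol = 352.51 g.

352.5 g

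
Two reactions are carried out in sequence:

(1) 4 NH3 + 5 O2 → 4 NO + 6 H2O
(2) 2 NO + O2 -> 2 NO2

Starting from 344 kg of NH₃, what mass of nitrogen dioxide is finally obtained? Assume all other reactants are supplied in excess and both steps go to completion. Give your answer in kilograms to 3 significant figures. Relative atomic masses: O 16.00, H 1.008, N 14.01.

M(NH3) = 14.01 + 3(1.008) = 17.034 g/mol.
M(NO2) = 14.01 + 2(16.00) = 46.01 g/mol.
344 kg = 344000 g.
n(NH3) = 344000 / 17.034 = 20190 mol.
Step 1 gives a 4:4 ratio of NH3 to NO, so n(NO) = 20190 mol.
In step 2 the NO:NO2 ratio is 2:2, so n(NO2) = 20190 mol.
Mass of NO2 = 20190 × 46.01 = 929200 g = 929 kg.

929 kg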